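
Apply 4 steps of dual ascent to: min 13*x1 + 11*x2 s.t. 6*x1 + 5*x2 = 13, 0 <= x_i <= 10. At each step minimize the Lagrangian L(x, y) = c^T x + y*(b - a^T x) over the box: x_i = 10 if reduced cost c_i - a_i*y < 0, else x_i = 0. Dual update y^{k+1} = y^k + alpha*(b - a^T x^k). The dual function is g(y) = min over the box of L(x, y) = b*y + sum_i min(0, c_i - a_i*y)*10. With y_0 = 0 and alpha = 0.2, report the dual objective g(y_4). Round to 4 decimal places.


Dual ascent for LP: min 13*x1 + 11*x2, 6*x1 + 5*x2 = 13, 0 <= x_i <= 10
Step 1: y^k = 0.0, reduced costs: (13.0, 11.0)
  x^k = (0.0, 0.0), subgradient = b - a^T x = 13.0
  y^{k+1} = 0.0 + 0.2*13.0 = 2.6
Step 2: y^k = 2.6, reduced costs: (-2.6, -2.0)
  x^k = (10.0, 10.0), subgradient = b - a^T x = -97.0
  y^{k+1} = 2.6 + 0.2*-97.0 = -16.8
Step 3: y^k = -16.8, reduced costs: (113.8, 95.0)
  x^k = (0.0, 0.0), subgradient = b - a^T x = 13.0
  y^{k+1} = -16.8 + 0.2*13.0 = -14.2
Step 4: y^k = -14.2, reduced costs: (98.2, 82.0)
  x^k = (0.0, 0.0), subgradient = b - a^T x = 13.0
  y^{k+1} = -14.2 + 0.2*13.0 = -11.6
Dual objective at y_4 = -11.6: reduced costs (82.6, 69.0), box minimizer x = (0.0, 0.0)
g(y_4) = b*y + (c1 - a1*y)*x1 + (c2 - a2*y)*x2 = 13*(-11.6) + 82.6*0.0 + 69.0*0.0 = -150.8 + 0.0 + 0.0 = -150.8


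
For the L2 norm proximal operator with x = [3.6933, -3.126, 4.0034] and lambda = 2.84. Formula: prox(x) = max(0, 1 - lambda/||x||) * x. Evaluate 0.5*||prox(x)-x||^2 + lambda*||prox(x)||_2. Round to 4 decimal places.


Step 1: Compute ||x||.
||x|| = 6.2801
Step 2: Compute scaling factor.
scale = max(0, 1 - 2.84/6.2801) = 0.5478
Step 3: prox(x) = [2.0231, -1.7124, 2.193]
||prox(x)|| = 3.4401
Step 4: Proximal objective.
0.5*||prox-x||^2 = 4.0328
lambda*||prox|| = 9.7699
Total = 13.8027


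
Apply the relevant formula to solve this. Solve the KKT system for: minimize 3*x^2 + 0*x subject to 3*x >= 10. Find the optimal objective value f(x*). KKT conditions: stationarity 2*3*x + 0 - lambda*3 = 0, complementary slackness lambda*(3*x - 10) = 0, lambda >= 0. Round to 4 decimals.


Step 1: Try lambda = 0 (constraint inactive).
x_unc = 0/(2*3) = 0.0
Check: 3*0.0 = 0.0 < 10 -- violated!
Step 2: Constraint must be active: 3*x = 10
x* = 10/3 = 3.3333 (rounded; the exact value 10/3 is used below)
lambda = (2*3*(10/3) + 0)/3 = 6.6667
Step 3: Compute optimal value.
f(x*) = 3*(10/3)^2 + 0*(10/3) = 33.3333


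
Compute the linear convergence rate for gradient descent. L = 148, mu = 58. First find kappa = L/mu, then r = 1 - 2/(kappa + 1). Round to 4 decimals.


Step 1: Compute the condition number.
kappa = L/mu = 148/58 = 2.5517
Step 2: Compute the convergence rate.
r = 1 - 2/(kappa + 1) = 1 - 2*mu/(L + mu) = (L - mu)/(L + mu) = 90/206 = 0.4369


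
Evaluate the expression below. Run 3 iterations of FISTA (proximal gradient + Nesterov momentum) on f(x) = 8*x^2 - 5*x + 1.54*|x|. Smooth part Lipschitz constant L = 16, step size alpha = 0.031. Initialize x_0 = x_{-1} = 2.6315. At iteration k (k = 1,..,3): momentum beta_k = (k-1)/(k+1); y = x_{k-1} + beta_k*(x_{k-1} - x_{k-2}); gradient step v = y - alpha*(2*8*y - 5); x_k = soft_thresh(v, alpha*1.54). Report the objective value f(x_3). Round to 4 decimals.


FISTA on f(x) = 8*x^2 - 5*x + 1.54*|x|
L = 16, alpha = 0.031
Iteration 1: beta = 0.0, y = 2.6315 + 0.0*(2.6315 - 2.6315) = 2.6315
  grad(y) = 37.104, v = y - alpha*grad = 1.4813
  prox(v) = soft_thresh(1.4813, 0.0477) = 1.4335
Iteration 2: beta = 0.3333, y = 1.4335 + 0.3333*(1.4335 - 2.6315) = 1.0342
  grad(y) = 11.5474, v = y - alpha*grad = 0.6762
  prox(v) = soft_thresh(0.6762, 0.0477) = 0.6285
Iteration 3: beta = 0.5, y = 0.6285 + 0.5*(0.6285 - 1.4335) = 0.226
  grad(y) = -1.3842, v = y - alpha*grad = 0.2689
  prox(v) = soft_thresh(0.2689, 0.0477) = 0.2212
f(x_3) = 8*0.2212^2 - 5*0.2212 + 1.54*|0.2212| = -0.3739


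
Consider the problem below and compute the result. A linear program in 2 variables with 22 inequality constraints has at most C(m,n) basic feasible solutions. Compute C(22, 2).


Each vertex corresponds to some choice of n active constraints out of m, so the number of vertices is at most C(m, n) = m! / (n!(m-n)!).
m = 22, n = 2
Numerator: 22 * 21
Denominator: 2! = 2
C(22, 2) = 231


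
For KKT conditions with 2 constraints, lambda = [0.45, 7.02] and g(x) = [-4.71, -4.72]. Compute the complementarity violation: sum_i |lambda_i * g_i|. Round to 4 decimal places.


KKT complementary slackness check:
lambda_1 * g_1 = 0.45 * -4.71 = -2.1195
lambda_2 * g_2 = 7.02 * -4.72 = -33.1344
Total violation = 2.1195 + 33.1344 = 35.2539


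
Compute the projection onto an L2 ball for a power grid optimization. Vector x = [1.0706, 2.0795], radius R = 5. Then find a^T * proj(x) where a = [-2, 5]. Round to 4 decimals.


Step 1: Compute ||x|| (intermediates to 6 decimals).
||x|| = sqrt(1.0706^2 + 2.0795^2) = 2.338911
Step 2: Project.
Since ||x|| <= R, proj = x (no scaling needed).
proj(x) = [1.0706, 2.0795]
Step 3: Dot product.
a^T * proj(x) = -2*1.0706 + 5*2.0795 = 8.2563


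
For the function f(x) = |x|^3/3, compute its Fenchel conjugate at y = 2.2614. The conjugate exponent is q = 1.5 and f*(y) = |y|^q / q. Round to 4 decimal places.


The conjugate exponent q satisfies 1/p + 1/q = 1.
p = 3, so q = 3/(3 - 1) = 1.5
|y|^q = 2.2614^1.5 = 3.4007
f*(2.2614) = 3.4007 / 1.5 = 2.2671


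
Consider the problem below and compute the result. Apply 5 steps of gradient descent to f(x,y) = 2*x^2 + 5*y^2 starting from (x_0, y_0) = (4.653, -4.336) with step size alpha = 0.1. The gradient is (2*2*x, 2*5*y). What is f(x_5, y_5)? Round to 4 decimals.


Gradient descent on f(x,y) = 2*x^2 + 5*y^2.
Starting point: (4.653, -4.336), alpha = 0.1
Step 1: grad_x = 2*2*4.653 = 18.612, grad_y = 2*5*-4.336 = -43.36
  x_1 = 4.653 - 0.1*18.612 = 2.7918
  y_1 = -4.336 - 0.1*-43.36 = 0.0
Step 2: grad_x = 2*2*2.7918 = 11.1672, grad_y = 2*5*0.0 = 0.0
  x_2 = 2.7918 - 0.1*11.1672 = 1.6751
  y_2 = 0.0 - 0.1*0.0 = 0.0
Step 3: grad_x = 2*2*1.6751 = 6.7003, grad_y = 2*5*0.0 = 0.0
  x_3 = 1.6751 - 0.1*6.7003 = 1.005
  y_3 = 0.0 - 0.1*0.0 = 0.0
Step 4: grad_x = 2*2*1.005 = 4.0202, grad_y = 2*5*0.0 = 0.0
  x_4 = 1.005 - 0.1*4.0202 = 0.603
  y_4 = 0.0 - 0.1*0.0 = 0.0
Step 5: grad_x = 2*2*0.603 = 2.4121, grad_y = 2*5*0.0 = 0.0
  x_5 = 0.603 - 0.1*2.4121 = 0.3618
  y_5 = 0.0 - 0.1*0.0 = 0.0
f(0.3618, 0.0) = 2*0.3618^2 + 5*0.0^2 = 0.2618


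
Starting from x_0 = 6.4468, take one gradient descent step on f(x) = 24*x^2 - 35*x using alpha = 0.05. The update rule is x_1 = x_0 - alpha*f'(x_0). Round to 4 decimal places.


We compute the gradient at x_0 and apply the update.
f'(x) = 48*x - 35
f'(6.4468) = 48*6.4468 - 35 = 274.4464
x_1 = 6.4468 - 0.05*274.4464 = -7.2755


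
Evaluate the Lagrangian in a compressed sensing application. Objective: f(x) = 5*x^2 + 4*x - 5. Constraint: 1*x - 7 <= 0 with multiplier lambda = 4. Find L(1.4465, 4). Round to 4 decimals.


Step 1: Evaluate f(x).
f(1.4465) = 5*1.4465^2 + 4*1.4465 - 5 = 11.2478
Step 2: Evaluate g(x).
g(1.4465) = 1*1.4465 - 7 = -5.5535
Step 3: Compute Lagrangian.
L = 11.2478 + 4*-5.5535 = -10.9662


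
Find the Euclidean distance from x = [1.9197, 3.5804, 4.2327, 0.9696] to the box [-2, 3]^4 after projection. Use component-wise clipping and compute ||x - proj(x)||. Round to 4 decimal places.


Project each component onto [-2, 3].
clip(1.9197) = 1.9197, clip(3.5804) = 3.0, clip(4.2327) = 3.0, clip(0.9696) = 0.9696
Projection = [1.9197, 3.0, 3.0, 0.9696]
Squared diffs: [0.0, 0.3369, 1.5195, 0.0]
Distance = sqrt(1.8564) = 1.3625


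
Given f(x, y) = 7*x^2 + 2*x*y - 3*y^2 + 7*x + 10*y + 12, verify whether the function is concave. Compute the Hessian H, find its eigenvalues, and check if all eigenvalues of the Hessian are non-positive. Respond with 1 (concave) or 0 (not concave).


The Hessian of f(x,y) = 7*x^2 + 2*x*y - 3*y^2 + 7*x + 10*y + 12 is:
H = [[14, 2], [2, -6]]
Trace = 14 - 6 = 8
Determinant = 14*-6 - (2)^2 = -88
Discriminant = (8)^2 - 4*-88 = 416.0
Eigenvalues: lambda_1 = -6.198, lambda_2 = 14.198
The function is not concave.

0


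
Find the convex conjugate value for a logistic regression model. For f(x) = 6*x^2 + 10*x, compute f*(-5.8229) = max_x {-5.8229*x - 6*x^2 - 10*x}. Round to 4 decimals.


f*(y) = sup_x {y*x - a*x^2 - b*x} = sup_x {(y-b)*x - a*x^2}
FOC: (y - b) - 2a*x = 0 => x* = (y - b)/(2a)
x* = (-5.8229 - 10)/(2*6) = -1.3186
f*(-5.8229) = (y-b)^2/(4a) = (-5.8229 - 10)^2/(4*6)
= 250.3642/24 = 10.4318


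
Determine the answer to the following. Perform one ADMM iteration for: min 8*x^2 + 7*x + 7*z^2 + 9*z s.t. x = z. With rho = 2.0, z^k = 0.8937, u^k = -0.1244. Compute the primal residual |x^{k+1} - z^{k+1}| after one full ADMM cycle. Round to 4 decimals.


ADMM iteration with rho = 2.0, z^k = 0.8937, u^k = -0.1244
Step 1: x-update.
Minimize 8*x^2 + 7*x + (2.0/2)*(x - 0.8937 - 0.1244)^2
FOC: (2*8 + 2.0)*x = -7 + 2.0*(0.8937 + 0.1244)
x^{k+1} = -0.2758
Step 2: z-update.
Minimize 7*z^2 + 9*z + (2.0/2)*(-0.2758 - z - 0.1244)^2
FOC: (2*7 + 2.0)*z = -9 + 2.0*(-0.2758 - 0.1244)
z^{k+1} = -0.6125
Step 3: u-update.
u^{k+1} = -0.1244 - 0.2758 + 0.6125 = 0.2124
Step 4: Primal residual = |-0.2758 + 0.6125| = 0.3368


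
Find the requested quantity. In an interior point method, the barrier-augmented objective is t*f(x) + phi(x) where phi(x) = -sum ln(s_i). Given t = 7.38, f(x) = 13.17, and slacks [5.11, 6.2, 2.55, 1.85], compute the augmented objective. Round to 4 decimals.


Step 1: Compute log-barrier.
ln values: [1.6312, 1.8245, 0.9361, 0.6152]
phi = -(1.6312 + 1.8245 + 0.9361 + 0.6152) = -5.007
Step 2: Compute augmented objective.
t*f(x) = 7.38*13.17 = 97.1946
Total = 97.1946 - 5.007 = 92.1876


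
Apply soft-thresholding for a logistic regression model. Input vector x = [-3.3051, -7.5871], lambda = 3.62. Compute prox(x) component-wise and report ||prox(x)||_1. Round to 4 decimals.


Soft-thresholding with lambda = 3.62:
prox(-3.3051) = sign(-3.3051)*max(|-3.3051| - 3.62, 0) = 0.0
prox(-7.5871) = sign(-7.5871)*max(|-7.5871| - 3.62, 0) = -3.9671
prox(x) = [0.0, -3.9671]
||prox(x)||_1 = 0.0 + 3.9671 = 3.9671


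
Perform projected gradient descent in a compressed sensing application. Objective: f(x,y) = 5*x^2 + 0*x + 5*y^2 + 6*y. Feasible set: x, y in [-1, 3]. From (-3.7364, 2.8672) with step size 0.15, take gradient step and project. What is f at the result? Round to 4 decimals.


Step 1: Compute gradient at (-3.7364, 2.8672).
grad_x = 2*5*-3.7364 + 0 = -37.364
grad_y = 2*5*2.8672 + 6 = 34.672
Step 2: Gradient step.
x_raw = -3.7364 - 0.15*-37.364 = 1.8682
y_raw = 2.8672 - 0.15*34.672 = -2.3336
Step 3: Project onto [-1, 3].
x_proj = clip(1.8682) = 1.8682
y_proj = clip(-2.3336) = -1.0
Step 4: Evaluate f.
f(1.8682, -1.0) = 16.4509


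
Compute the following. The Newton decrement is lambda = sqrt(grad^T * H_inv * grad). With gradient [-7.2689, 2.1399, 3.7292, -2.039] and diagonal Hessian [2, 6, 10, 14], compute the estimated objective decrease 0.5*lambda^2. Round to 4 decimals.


Step 1: H is diagonal, so H^(-1) * g = [-3.6345, 0.3567, 0.3729, -0.1456].
Step 2: g^T H^(-1) g = sum_i g_i^2 / H_ii
  = (-7.2689)^2/2 + (2.1399)^2/6 + (3.7292)^2/10 + (-2.039)^2/14
  = 26.4185 + 0.7632 + 1.3907 + 0.297 = 28.8693
Step 3: Objective decrease = 0.5 * g^T H^(-1) g = 14.4347


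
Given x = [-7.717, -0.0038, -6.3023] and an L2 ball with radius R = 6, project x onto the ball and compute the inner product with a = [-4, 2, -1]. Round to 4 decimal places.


Step 1: Compute ||x|| (intermediates to 6 decimals).
||x|| = sqrt((-7.717)^2 + (-0.0038)^2 + (-6.3023)^2) = 9.963488
Step 2: Project.
Since ||x|| > R, scale = R/||x|| = 6/9.963488 = 0.602199, proj(x) = scale * x
proj(x) = [-4.64717, -0.002288, -3.795239]
Step 3: Dot product.
a^T * proj(x) = -4*(-4.64717) + 2*(-0.002288) - 1*(-3.795239) = 22.3793


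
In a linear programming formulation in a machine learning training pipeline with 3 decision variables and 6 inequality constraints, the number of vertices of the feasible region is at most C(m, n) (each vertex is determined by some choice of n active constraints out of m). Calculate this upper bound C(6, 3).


Each vertex corresponds to some choice of n active constraints out of m, so the number of vertices is at most C(m, n) = m! / (n!(m-n)!).
m = 6, n = 3
Numerator: 6 * 5 * 4
Denominator: 3! = 6
C(6, 3) = 20


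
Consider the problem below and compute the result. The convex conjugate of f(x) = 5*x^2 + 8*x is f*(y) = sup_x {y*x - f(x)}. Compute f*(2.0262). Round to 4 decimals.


f*(y) = sup_x {y*x - a*x^2 - b*x} = sup_x {(y-b)*x - a*x^2}
FOC: (y - b) - 2a*x = 0 => x* = (y - b)/(2a)
x* = (2.0262 - 8)/(2*5) = -0.5974
f*(2.0262) = (y-b)^2/(4a) = (2.0262 - 8)^2/(4*5)
= 35.6863/20 = 1.7843


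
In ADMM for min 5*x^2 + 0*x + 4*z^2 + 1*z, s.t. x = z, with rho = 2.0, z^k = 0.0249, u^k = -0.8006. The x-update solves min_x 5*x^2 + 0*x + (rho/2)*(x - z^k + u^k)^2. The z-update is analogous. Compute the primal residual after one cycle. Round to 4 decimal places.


ADMM iteration with rho = 2.0, z^k = 0.0249, u^k = -0.8006
Step 1: x-update.
Minimize 5*x^2 + 0*x + (2.0/2)*(x - 0.0249 - 0.8006)^2
FOC: (2*5 + 2.0)*x = 0 + 2.0*(0.0249 + 0.8006)
x^{k+1} = 0.1376
Step 2: z-update.
Minimize 4*z^2 + 1*z + (2.0/2)*(0.1376 - z - 0.8006)^2
FOC: (2*4 + 2.0)*z = -1 + 2.0*(0.1376 - 0.8006)
z^{k+1} = -0.2326
Step 3: u-update.
u^{k+1} = -0.8006 + 0.1376 + 0.2326 = -0.4304
Step 4: Primal residual = |0.1376 + 0.2326| = 0.3702


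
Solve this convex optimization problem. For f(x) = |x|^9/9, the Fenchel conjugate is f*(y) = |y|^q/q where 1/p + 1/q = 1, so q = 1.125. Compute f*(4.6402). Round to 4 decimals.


The conjugate exponent q satisfies 1/p + 1/q = 1.
p = 9, so q = 9/(9 - 1) = 1.125
|y|^q = 4.6402^1.125 = 5.6215
f*(4.6402) = 5.6215 / 1.125 = 4.9969


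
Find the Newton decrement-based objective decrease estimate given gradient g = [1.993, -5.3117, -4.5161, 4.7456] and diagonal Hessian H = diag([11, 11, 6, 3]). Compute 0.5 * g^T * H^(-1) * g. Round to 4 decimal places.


Step 1: H is diagonal, so H^(-1) * g = [0.1812, -0.4829, -0.7527, 1.5819].
Step 2: g^T H^(-1) g = sum_i g_i^2 / H_ii
  = (1.993)^2/11 + (-5.3117)^2/11 + (-4.5161)^2/6 + (4.7456)^2/3
  = 0.3611 + 2.5649 + 3.3992 + 7.5069 = 13.8321
Step 3: Objective decrease = 0.5 * g^T H^(-1) g = 6.9161


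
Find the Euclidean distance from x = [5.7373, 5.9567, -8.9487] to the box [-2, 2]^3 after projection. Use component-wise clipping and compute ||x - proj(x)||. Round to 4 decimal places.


Project each component onto [-2, 2].
clip(5.7373) = 2.0, clip(5.9567) = 2.0, clip(-8.9487) = -2.0
Projection = [2.0, 2.0, -2.0]
Squared diffs: [13.9674, 15.6555, 48.2844]
Distance = sqrt(77.9073) = 8.8265


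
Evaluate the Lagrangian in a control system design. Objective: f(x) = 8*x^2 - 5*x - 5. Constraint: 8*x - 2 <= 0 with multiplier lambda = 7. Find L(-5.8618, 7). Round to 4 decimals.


Step 1: Evaluate f(x).
f(-5.8618) = 8*(-5.8618)^2 - 5*(-5.8618) - 5 = 299.1946
Step 2: Evaluate g(x).
g(-5.8618) = 8*-5.8618 - 2 = -48.8944
Step 3: Compute Lagrangian.
L = 299.1946 + 7*-48.8944 = -43.0662


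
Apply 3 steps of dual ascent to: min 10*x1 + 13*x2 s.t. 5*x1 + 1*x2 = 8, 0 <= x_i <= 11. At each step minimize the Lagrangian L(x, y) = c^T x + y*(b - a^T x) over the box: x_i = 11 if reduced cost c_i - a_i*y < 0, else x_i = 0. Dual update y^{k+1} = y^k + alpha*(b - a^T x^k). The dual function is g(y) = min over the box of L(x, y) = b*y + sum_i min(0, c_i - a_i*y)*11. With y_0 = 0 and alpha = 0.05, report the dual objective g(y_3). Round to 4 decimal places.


Dual ascent for LP: min 10*x1 + 13*x2, 5*x1 + 1*x2 = 8, 0 <= x_i <= 11
Step 1: y^k = 0.0, reduced costs: (10.0, 13.0)
  x^k = (0.0, 0.0), subgradient = b - a^T x = 8.0
  y^{k+1} = 0.0 + 0.05*8.0 = 0.4
Step 2: y^k = 0.4, reduced costs: (8.0, 12.6)
  x^k = (0.0, 0.0), subgradient = b - a^T x = 8.0
  y^{k+1} = 0.4 + 0.05*8.0 = 0.8
Step 3: y^k = 0.8, reduced costs: (6.0, 12.2)
  x^k = (0.0, 0.0), subgradient = b - a^T x = 8.0
  y^{k+1} = 0.8 + 0.05*8.0 = 1.2
Dual objective at y_3 = 1.2: reduced costs (4.0, 11.8), box minimizer x = (0.0, 0.0)
g(y_3) = b*y + (c1 - a1*y)*x1 + (c2 - a2*y)*x2 = 8*1.2 + 4.0*0.0 + 11.8*0.0 = 9.6 + 0.0 + 0.0 = 9.6


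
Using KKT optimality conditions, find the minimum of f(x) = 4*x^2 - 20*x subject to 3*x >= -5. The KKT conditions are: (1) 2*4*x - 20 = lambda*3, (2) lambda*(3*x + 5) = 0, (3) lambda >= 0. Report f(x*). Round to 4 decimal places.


Step 1: Try lambda = 0 (constraint inactive).
Stationarity: 2*4*x - 20 = 0
x* = 20/(2*4) = 2.5
Check constraint: 3*2.5 = 7.5 >= -5 -- satisfied.
Step 2: Compute optimal value.
f(x*) = 4*2.5^2 - 20*2.5 = -25.0


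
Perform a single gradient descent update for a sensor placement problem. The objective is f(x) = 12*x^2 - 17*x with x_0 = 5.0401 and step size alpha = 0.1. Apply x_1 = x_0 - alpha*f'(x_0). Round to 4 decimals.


We compute the gradient at x_0 and apply the update.
f'(x) = 24*x - 17
f'(5.0401) = 24*5.0401 - 17 = 103.9624
x_1 = 5.0401 - 0.1*103.9624 = -5.3561


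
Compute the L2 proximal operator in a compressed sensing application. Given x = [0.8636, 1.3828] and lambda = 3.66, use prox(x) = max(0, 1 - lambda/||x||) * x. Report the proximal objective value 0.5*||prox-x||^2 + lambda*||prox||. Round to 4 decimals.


Step 1: Compute ||x||.
||x|| = 1.6303
Step 2: Compute scaling factor.
scale = max(0, 1 - 3.66/1.6303) = 0.0
Step 3: prox(x) = [0.0, 0.0]
||prox(x)|| = 0.0
Step 4: Proximal objective.
0.5*||prox-x||^2 = 1.329
lambda*||prox|| = 0.0
Total = 1.329


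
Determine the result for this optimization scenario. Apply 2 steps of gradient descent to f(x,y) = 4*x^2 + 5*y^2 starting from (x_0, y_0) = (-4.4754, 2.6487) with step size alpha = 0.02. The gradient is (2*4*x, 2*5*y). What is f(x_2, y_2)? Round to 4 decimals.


Gradient descent on f(x,y) = 4*x^2 + 5*y^2.
Starting point: (-4.4754, 2.6487), alpha = 0.02
Step 1: grad_x = 2*4*-4.4754 = -35.8032, grad_y = 2*5*2.6487 = 26.487
  x_1 = -4.4754 - 0.02*-35.8032 = -3.7593
  y_1 = 2.6487 - 0.02*26.487 = 2.119
Step 2: grad_x = 2*4*-3.7593 = -30.0747, grad_y = 2*5*2.119 = 21.1896
  x_2 = -3.7593 - 0.02*-30.0747 = -3.1578
  y_2 = 2.119 - 0.02*21.1896 = 1.6952
f(-3.1578, 1.6952) = 4*(-3.1578)^2 + 5*1.6952^2 = 54.2558


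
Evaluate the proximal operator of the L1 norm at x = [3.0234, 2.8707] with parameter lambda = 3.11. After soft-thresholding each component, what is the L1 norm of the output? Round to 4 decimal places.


Soft-thresholding with lambda = 3.11:
prox(3.0234) = sign(3.0234)*max(|3.0234| - 3.11, 0) = 0.0
prox(2.8707) = sign(2.8707)*max(|2.8707| - 3.11, 0) = 0.0
prox(x) = [0.0, 0.0]
||prox(x)||_1 = 0.0 + 0.0 = 0.0


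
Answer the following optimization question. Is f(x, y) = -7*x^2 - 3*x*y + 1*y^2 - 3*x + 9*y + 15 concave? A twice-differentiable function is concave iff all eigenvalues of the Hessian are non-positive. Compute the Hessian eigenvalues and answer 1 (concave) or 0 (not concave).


The Hessian of f(x,y) = -7*x^2 - 3*x*y + 1*y^2 - 3*x + 9*y + 15 is:
H = [[-14, -3], [-3, 2]]
Trace = -14 + 2 = -12
Determinant = -14*2 - (-3)^2 = -37
Discriminant = (-12)^2 - 4*-37 = 292.0
Eigenvalues: lambda_1 = -14.544, lambda_2 = 2.544
The function is not concave.

0


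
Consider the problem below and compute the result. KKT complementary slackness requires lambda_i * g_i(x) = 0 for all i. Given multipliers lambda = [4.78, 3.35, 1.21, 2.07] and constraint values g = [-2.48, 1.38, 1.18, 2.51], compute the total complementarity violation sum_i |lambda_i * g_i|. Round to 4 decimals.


KKT complementary slackness check:
lambda_1 * g_1 = 4.78 * -2.48 = -11.8544
lambda_2 * g_2 = 3.35 * 1.38 = 4.623
lambda_3 * g_3 = 1.21 * 1.18 = 1.4278
lambda_4 * g_4 = 2.07 * 2.51 = 5.1957
Total violation = 11.8544 + 4.623 + 1.4278 + 5.1957 = 23.1009


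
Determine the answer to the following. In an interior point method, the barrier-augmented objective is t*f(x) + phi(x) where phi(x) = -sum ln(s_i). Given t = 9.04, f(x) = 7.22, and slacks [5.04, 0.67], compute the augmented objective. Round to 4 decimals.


Step 1: Compute log-barrier.
ln values: [1.6174, -0.4005]
phi = -(1.6174 - 0.4005) = -1.2169
Step 2: Compute augmented objective.
t*f(x) = 9.04*7.22 = 65.2688
Total = 65.2688 - 1.2169 = 64.0519


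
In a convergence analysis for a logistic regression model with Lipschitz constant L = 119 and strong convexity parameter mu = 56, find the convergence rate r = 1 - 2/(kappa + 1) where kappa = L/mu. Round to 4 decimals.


Step 1: Compute the condition number.
kappa = L/mu = 119/56 = 2.125
Step 2: Compute the convergence rate.
r = 1 - 2/(kappa + 1) = 1 - 2*mu/(L + mu) = (L - mu)/(L + mu) = 63/175 = 0.36


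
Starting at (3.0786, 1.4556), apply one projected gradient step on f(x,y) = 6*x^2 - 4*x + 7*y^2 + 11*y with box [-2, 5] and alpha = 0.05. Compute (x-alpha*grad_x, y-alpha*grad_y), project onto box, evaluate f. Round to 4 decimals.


Step 1: Compute gradient at (3.0786, 1.4556).
grad_x = 2*6*3.0786 - 4 = 32.9432
grad_y = 2*7*1.4556 + 11 = 31.3784
Step 2: Gradient step.
x_raw = 3.0786 - 0.05*32.9432 = 1.4314
y_raw = 1.4556 - 0.05*31.3784 = -0.1133
Step 3: Project onto [-2, 5].
x_proj = clip(1.4314) = 1.4314
y_proj = clip(-0.1133) = -0.1133
Step 4: Evaluate f.
f(1.4314, -0.1133) = 5.4117


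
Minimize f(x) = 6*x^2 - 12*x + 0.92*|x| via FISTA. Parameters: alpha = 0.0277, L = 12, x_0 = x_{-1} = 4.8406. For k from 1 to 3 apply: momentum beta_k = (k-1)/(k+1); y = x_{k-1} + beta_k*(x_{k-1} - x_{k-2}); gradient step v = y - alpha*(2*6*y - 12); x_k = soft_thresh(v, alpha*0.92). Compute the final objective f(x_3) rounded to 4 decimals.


FISTA on f(x) = 6*x^2 - 12*x + 0.92*|x|
L = 12, alpha = 0.0277
Iteration 1: beta = 0.0, y = 4.8406 + 0.0*(4.8406 - 4.8406) = 4.8406
  grad(y) = 46.0872, v = y - alpha*grad = 3.564
  prox(v) = soft_thresh(3.564, 0.0255) = 3.5385
Iteration 2: beta = 0.3333, y = 3.5385 + 0.3333*(3.5385 - 4.8406) = 3.1045
  grad(y) = 25.2536, v = y - alpha*grad = 2.4049
  prox(v) = soft_thresh(2.4049, 0.0255) = 2.3795
Iteration 3: beta = 0.5, y = 2.3795 + 0.5*(2.3795 - 3.5385) = 1.7999
  grad(y) = 9.5992, v = y - alpha*grad = 1.534
  prox(v) = soft_thresh(1.534, 0.0255) = 1.5086
f(x_3) = 6*1.5086^2 - 12*1.5086 + 0.92*|1.5086| = -3.0604


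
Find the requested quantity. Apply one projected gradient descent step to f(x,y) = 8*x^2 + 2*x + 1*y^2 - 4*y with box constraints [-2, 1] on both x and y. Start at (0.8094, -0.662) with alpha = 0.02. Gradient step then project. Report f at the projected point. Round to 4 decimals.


Step 1: Compute gradient at (0.8094, -0.662).
grad_x = 2*8*0.8094 + 2 = 14.9504
grad_y = 2*1*-0.662 - 4 = -5.324
Step 2: Gradient step.
x_raw = 0.8094 - 0.02*14.9504 = 0.5104
y_raw = -0.662 - 0.02*-5.324 = -0.5555
Step 3: Project onto [-2, 1].
x_proj = clip(0.5104) = 0.5104
y_proj = clip(-0.5555) = -0.5555
Step 4: Evaluate f.
f(0.5104, -0.5555) = 5.6355


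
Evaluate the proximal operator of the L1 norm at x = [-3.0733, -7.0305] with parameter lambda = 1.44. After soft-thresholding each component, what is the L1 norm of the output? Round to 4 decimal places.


Soft-thresholding with lambda = 1.44:
prox(-3.0733) = sign(-3.0733)*max(|-3.0733| - 1.44, 0) = -1.6333
prox(-7.0305) = sign(-7.0305)*max(|-7.0305| - 1.44, 0) = -5.5905
prox(x) = [-1.6333, -5.5905]
||prox(x)||_1 = 1.6333 + 5.5905 = 7.2238


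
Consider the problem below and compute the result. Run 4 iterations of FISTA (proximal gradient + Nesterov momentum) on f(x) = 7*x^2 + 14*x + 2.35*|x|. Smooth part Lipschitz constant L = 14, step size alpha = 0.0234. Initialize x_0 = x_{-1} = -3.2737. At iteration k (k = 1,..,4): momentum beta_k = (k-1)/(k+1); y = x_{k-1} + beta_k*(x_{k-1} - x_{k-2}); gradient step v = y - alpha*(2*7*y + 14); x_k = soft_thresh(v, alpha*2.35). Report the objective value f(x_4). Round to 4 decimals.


FISTA on f(x) = 7*x^2 + 14*x + 2.35*|x|
L = 14, alpha = 0.0234
Iteration 1: beta = 0.0, y = -3.2737 + 0.0*(-3.2737 + 3.2737) = -3.2737
  grad(y) = -31.8318, v = y - alpha*grad = -2.5288
  prox(v) = soft_thresh(-2.5288, 0.055) = -2.4738
Iteration 2: beta = 0.3333, y = -2.4738 + 0.3333*(-2.4738 + 3.2737) = -2.2072
  grad(y) = -16.9012, v = y - alpha*grad = -1.8117
  prox(v) = soft_thresh(-1.8117, 0.055) = -1.7567
Iteration 3: beta = 0.5, y = -1.7567 + 0.5*(-1.7567 + 2.4738) = -1.3982
  grad(y) = -5.5748, v = y - alpha*grad = -1.2678
  prox(v) = soft_thresh(-1.2678, 0.055) = -1.2128
Iteration 4: beta = 0.6, y = -1.2128 + 0.6*(-1.2128 + 1.7567) = -0.8864
  grad(y) = 1.5909, v = y - alpha*grad = -0.9236
  prox(v) = soft_thresh(-0.9236, 0.055) = -0.8686
f(x_4) = 7*(-0.8686)^2 + 14*(-0.8686) + 2.35*|-0.8686| = -4.8379


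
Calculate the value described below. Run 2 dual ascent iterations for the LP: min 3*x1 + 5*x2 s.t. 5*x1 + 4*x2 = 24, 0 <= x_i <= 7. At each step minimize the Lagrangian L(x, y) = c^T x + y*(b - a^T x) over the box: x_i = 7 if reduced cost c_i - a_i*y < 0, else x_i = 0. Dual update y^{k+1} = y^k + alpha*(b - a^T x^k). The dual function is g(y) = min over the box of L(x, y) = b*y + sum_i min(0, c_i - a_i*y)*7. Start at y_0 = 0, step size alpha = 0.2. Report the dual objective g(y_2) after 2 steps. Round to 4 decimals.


Dual ascent for LP: min 3*x1 + 5*x2, 5*x1 + 4*x2 = 24, 0 <= x_i <= 7
Step 1: y^k = 0.0, reduced costs: (3.0, 5.0)
  x^k = (0.0, 0.0), subgradient = b - a^T x = 24.0
  y^{k+1} = 0.0 + 0.2*24.0 = 4.8
Step 2: y^k = 4.8, reduced costs: (-21.0, -14.2)
  x^k = (7.0, 7.0), subgradient = b - a^T x = -39.0
  y^{k+1} = 4.8 + 0.2*-39.0 = -3.0
Dual objective at y_2 = -3.0: reduced costs (18.0, 17.0), box minimizer x = (0.0, 0.0)
g(y_2) = b*y + (c1 - a1*y)*x1 + (c2 - a2*y)*x2 = 24*(-3.0) + 18.0*0.0 + 17.0*0.0 = -72.0 + 0.0 + 0.0 = -72.0


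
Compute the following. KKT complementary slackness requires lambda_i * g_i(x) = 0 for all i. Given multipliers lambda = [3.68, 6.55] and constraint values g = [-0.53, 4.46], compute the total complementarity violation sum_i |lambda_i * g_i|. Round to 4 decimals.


KKT complementary slackness check:
lambda_1 * g_1 = 3.68 * -0.53 = -1.9504
lambda_2 * g_2 = 6.55 * 4.46 = 29.213
Total violation = 1.9504 + 29.213 = 31.1634


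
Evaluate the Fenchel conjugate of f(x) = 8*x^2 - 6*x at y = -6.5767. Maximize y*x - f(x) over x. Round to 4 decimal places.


f*(y) = sup_x {y*x - a*x^2 - b*x} = sup_x {(y-b)*x - a*x^2}
FOC: (y - b) - 2a*x = 0 => x* = (y - b)/(2a)
x* = (-6.5767 + 6)/(2*8) = -0.036
f*(-6.5767) = (y-b)^2/(4a) = (-6.5767 + 6)^2/(4*8)
= 0.3326/32 = 0.0104


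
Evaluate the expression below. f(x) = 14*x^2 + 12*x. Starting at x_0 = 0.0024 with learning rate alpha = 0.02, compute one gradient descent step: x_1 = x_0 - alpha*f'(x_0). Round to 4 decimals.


We compute the gradient at x_0 and apply the update.
f'(x) = 28*x + 12
f'(0.0024) = 28*0.0024 + 12 = 12.0672
x_1 = 0.0024 - 0.02*12.0672 = -0.2389


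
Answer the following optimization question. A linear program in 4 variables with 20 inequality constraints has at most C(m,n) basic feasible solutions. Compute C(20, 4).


Each vertex corresponds to some choice of n active constraints out of m, so the number of vertices is at most C(m, n) = m! / (n!(m-n)!).
m = 20, n = 4
Numerator: 20 * 19 * 18 * 17
Denominator: 4! = 24
C(20, 4) = 4845


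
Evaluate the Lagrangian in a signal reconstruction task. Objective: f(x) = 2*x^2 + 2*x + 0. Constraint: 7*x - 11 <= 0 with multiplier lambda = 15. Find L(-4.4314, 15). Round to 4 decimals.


Step 1: Evaluate f(x).
f(-4.4314) = 2*(-4.4314)^2 + 2*(-4.4314) + 0 = 30.4118
Step 2: Evaluate g(x).
g(-4.4314) = 7*-4.4314 - 11 = -42.0198
Step 3: Compute Lagrangian.
L = 30.4118 + 15*-42.0198 = -599.8852


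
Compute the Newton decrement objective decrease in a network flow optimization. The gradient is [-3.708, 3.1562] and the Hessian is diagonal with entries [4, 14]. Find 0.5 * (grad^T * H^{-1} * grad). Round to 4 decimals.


Step 1: H is diagonal, so H^(-1) * g = [-0.927, 0.2254].
Step 2: g^T H^(-1) g = sum_i g_i^2 / H_ii
  = (-3.708)^2/4 + (3.1562)^2/14
  = 3.4373 + 0.7115 = 4.1489
Step 3: Objective decrease = 0.5 * g^T H^(-1) g = 2.0744


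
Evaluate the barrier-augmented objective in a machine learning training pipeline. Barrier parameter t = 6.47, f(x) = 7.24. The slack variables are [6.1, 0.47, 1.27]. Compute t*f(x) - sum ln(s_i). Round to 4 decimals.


Step 1: Compute log-barrier.
ln values: [1.8083, -0.755, 0.239]
phi = -(1.8083 - 0.755 + 0.239) = -1.2923
Step 2: Compute augmented objective.
t*f(x) = 6.47*7.24 = 46.8428
Total = 46.8428 - 1.2923 = 45.5505


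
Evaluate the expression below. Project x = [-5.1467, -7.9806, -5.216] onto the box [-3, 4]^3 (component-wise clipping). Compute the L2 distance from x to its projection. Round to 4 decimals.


Project each component onto [-3, 4].
clip(-5.1467) = -3.0, clip(-7.9806) = -3.0, clip(-5.216) = -3.0
Projection = [-3.0, -3.0, -3.0]
Squared diffs: [4.6083, 24.8064, 4.9107]
Distance = sqrt(34.3254) = 5.8588


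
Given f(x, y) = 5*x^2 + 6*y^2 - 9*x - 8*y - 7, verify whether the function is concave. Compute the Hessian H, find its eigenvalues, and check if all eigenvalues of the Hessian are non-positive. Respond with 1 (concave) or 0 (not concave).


The Hessian of f(x,y) = 5*x^2 + 6*y^2 - 9*x - 8*y - 7 is:
H = [[10, 0], [0, 12]]
Trace = 10 + 12 = 22
Determinant = 10*12 - (0)^2 = 120
Discriminant = (22)^2 - 4*120 = 4.0
Eigenvalues: lambda_1 = 10.0, lambda_2 = 12.0
The function is not concave.

0


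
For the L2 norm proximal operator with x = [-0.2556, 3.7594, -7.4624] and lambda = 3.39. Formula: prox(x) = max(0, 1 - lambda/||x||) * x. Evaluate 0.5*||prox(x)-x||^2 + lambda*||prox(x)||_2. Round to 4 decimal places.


Step 1: Compute ||x||.
||x|| = 8.3598
Step 2: Compute scaling factor.
scale = max(0, 1 - 3.39/8.3598) = 0.5945
Step 3: prox(x) = [-0.152, 2.2349, -4.4363]
||prox(x)|| = 4.9698
Step 4: Proximal objective.
0.5*||prox-x||^2 = 5.7461
lambda*||prox|| = 16.8476
Total = 22.5936


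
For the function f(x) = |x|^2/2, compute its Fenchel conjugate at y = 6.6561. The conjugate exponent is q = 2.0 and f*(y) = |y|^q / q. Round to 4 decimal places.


The conjugate exponent q satisfies 1/p + 1/q = 1.
p = 2, so q = 2/(2 - 1) = 2.0
|y|^q = 6.6561^2.0 = 44.3037
f*(6.6561) = 44.3037 / 2.0 = 22.1518


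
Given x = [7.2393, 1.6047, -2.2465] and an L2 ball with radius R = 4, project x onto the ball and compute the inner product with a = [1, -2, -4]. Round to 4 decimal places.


Step 1: Compute ||x|| (intermediates to 6 decimals).
||x|| = sqrt(7.2393^2 + 1.6047^2 + (-2.2465)^2) = 7.747857
Step 2: Project.
Since ||x|| > R, scale = R/||x|| = 4/7.747857 = 0.516272, proj(x) = scale * x
proj(x) = [3.737448, 0.828462, -1.159805]
Step 3: Dot product.
a^T * proj(x) = 1*3.737448 - 2*0.828462 - 4*(-1.159805) = 6.7197


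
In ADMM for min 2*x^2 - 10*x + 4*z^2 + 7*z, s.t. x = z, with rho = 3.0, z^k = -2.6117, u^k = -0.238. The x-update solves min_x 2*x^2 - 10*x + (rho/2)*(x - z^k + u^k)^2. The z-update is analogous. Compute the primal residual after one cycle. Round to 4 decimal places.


ADMM iteration with rho = 3.0, z^k = -2.6117, u^k = -0.238
Step 1: x-update.
Minimize 2*x^2 - 10*x + (3.0/2)*(x + 2.6117 - 0.238)^2
FOC: (2*2 + 3.0)*x = 10 + 3.0*(-2.6117 + 0.238)
x^{k+1} = 0.4113
Step 2: z-update.
Minimize 4*z^2 + 7*z + (3.0/2)*(0.4113 - z - 0.238)^2
FOC: (2*4 + 3.0)*z = -7 + 3.0*(0.4113 - 0.238)
z^{k+1} = -0.5891
Step 3: u-update.
u^{k+1} = -0.238 + 0.4113 + 0.5891 = 0.7624
Step 4: Primal residual = |0.4113 + 0.5891| = 1.0004


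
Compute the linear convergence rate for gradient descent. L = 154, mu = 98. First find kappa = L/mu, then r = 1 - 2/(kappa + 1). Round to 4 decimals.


Step 1: Compute the condition number.
kappa = L/mu = 154/98 = 1.5714
Step 2: Compute the convergence rate.
r = 1 - 2/(kappa + 1) = 1 - 2*mu/(L + mu) = (L - mu)/(L + mu) = 56/252 = 0.2222


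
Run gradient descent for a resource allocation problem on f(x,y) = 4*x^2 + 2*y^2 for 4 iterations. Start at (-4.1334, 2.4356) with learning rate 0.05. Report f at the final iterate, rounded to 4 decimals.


Gradient descent on f(x,y) = 4*x^2 + 2*y^2.
Starting point: (-4.1334, 2.4356), alpha = 0.05
Step 1: grad_x = 2*4*-4.1334 = -33.0672, grad_y = 2*2*2.4356 = 9.7424
  x_1 = -4.1334 - 0.05*-33.0672 = -2.48
  y_1 = 2.4356 - 0.05*9.7424 = 1.9485
Step 2: grad_x = 2*4*-2.48 = -19.8403, grad_y = 2*2*1.9485 = 7.7939
  x_2 = -2.48 - 0.05*-19.8403 = -1.488
  y_2 = 1.9485 - 0.05*7.7939 = 1.5588
Step 3: grad_x = 2*4*-1.488 = -11.9042, grad_y = 2*2*1.5588 = 6.2351
  x_3 = -1.488 - 0.05*-11.9042 = -0.8928
  y_3 = 1.5588 - 0.05*6.2351 = 1.247
Step 4: grad_x = 2*4*-0.8928 = -7.1425, grad_y = 2*2*1.247 = 4.9881
  x_4 = -0.8928 - 0.05*-7.1425 = -0.5357
  y_4 = 1.247 - 0.05*4.9881 = 0.9976
f(-0.5357, 0.9976) = 4*(-0.5357)^2 + 2*0.9976^2 = 3.1383


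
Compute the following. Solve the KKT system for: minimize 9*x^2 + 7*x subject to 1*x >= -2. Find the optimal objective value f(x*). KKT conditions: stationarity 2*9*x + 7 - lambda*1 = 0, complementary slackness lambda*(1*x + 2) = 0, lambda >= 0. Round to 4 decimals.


Step 1: Try lambda = 0 (constraint inactive).
Stationarity: 2*9*x + 7 = 0
x* = -7/(2*9) = -7/18 = -0.3889 (rounded; the exact value -7/18 is used below)
Check constraint: 1*-0.3889 = -0.3889 >= -2 -- satisfied.
Step 2: Compute optimal value.
f(x*) = 9*(-7/18)^2 + 7*(-7/18) = -1.3611


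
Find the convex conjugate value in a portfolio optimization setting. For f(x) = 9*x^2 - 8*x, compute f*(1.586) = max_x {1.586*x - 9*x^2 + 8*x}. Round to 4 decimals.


f*(y) = sup_x {y*x - a*x^2 - b*x} = sup_x {(y-b)*x - a*x^2}
FOC: (y - b) - 2a*x = 0 => x* = (y - b)/(2a)
x* = (1.586 + 8)/(2*9) = 0.5326
f*(1.586) = (y-b)^2/(4a) = (1.586 + 8)^2/(4*9)
= 91.8914/36 = 2.5525


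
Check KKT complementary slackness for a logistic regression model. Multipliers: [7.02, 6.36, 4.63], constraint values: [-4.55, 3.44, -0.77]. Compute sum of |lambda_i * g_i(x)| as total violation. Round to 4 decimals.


KKT complementary slackness check:
lambda_1 * g_1 = 7.02 * -4.55 = -31.941
lambda_2 * g_2 = 6.36 * 3.44 = 21.8784
lambda_3 * g_3 = 4.63 * -0.77 = -3.5651
Total violation = 31.941 + 21.8784 + 3.5651 = 57.3845


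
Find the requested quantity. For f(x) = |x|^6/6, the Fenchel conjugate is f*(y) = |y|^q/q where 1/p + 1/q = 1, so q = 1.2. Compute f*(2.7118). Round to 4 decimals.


The conjugate exponent q satisfies 1/p + 1/q = 1.
p = 6, so q = 6/(6 - 1) = 1.2
|y|^q = 2.7118^1.2 = 3.3106
f*(2.7118) = 3.3106 / 1.2 = 2.7588


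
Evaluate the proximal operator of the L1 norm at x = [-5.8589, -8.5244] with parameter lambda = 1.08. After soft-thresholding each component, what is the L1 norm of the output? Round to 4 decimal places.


Soft-thresholding with lambda = 1.08:
prox(-5.8589) = sign(-5.8589)*max(|-5.8589| - 1.08, 0) = -4.7789
prox(-8.5244) = sign(-8.5244)*max(|-8.5244| - 1.08, 0) = -7.4444
prox(x) = [-4.7789, -7.4444]
||prox(x)||_1 = 4.7789 + 7.4444 = 12.2233


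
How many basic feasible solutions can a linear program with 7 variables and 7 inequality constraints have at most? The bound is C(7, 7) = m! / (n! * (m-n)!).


Each vertex corresponds to some choice of n active constraints out of m, so the number of vertices is at most C(m, n) = m! / (n!(m-n)!).
m = 7, n = 7
Numerator: 7 * 6 * 5 * 4 * 3 * 2 * 1
Denominator: 7! = 5040
C(7, 7) = 1


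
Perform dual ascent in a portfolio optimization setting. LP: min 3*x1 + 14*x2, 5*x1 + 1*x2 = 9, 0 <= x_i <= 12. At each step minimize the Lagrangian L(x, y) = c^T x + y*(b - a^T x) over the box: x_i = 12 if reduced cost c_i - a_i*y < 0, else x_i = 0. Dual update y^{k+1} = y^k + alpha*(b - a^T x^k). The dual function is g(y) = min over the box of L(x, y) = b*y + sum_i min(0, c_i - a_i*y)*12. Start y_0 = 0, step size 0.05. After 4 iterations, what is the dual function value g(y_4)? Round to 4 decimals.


Dual ascent for LP: min 3*x1 + 14*x2, 5*x1 + 1*x2 = 9, 0 <= x_i <= 12
Step 1: y^k = 0.0, reduced costs: (3.0, 14.0)
  x^k = (0.0, 0.0), subgradient = b - a^T x = 9.0
  y^{k+1} = 0.0 + 0.05*9.0 = 0.45
Step 2: y^k = 0.45, reduced costs: (0.75, 13.55)
  x^k = (0.0, 0.0), subgradient = b - a^T x = 9.0
  y^{k+1} = 0.45 + 0.05*9.0 = 0.9
Step 3: y^k = 0.9, reduced costs: (-1.5, 13.1)
  x^k = (12.0, 0.0), subgradient = b - a^T x = -51.0
  y^{k+1} = 0.9 + 0.05*-51.0 = -1.65
Step 4: y^k = -1.65, reduced costs: (11.25, 15.65)
  x^k = (0.0, 0.0), subgradient = b - a^T x = 9.0
  y^{k+1} = -1.65 + 0.05*9.0 = -1.2
Dual objective at y_4 = -1.2: reduced costs (9.0, 15.2), box minimizer x = (0.0, 0.0)
g(y_4) = b*y + (c1 - a1*y)*x1 + (c2 - a2*y)*x2 = 9*(-1.2) + 9.0*0.0 + 15.2*0.0 = -10.8 + 0.0 + 0.0 = -10.8


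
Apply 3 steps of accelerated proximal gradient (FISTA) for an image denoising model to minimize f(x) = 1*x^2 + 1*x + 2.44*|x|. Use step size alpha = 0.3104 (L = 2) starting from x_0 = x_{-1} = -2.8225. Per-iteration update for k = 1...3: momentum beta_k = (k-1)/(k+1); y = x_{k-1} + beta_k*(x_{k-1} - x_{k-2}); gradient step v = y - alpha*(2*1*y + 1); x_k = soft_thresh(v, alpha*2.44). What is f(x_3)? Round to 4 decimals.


FISTA on f(x) = 1*x^2 + 1*x + 2.44*|x|
L = 2, alpha = 0.3104
Iteration 1: beta = 0.0, y = -2.8225 + 0.0*(-2.8225 + 2.8225) = -2.8225
  grad(y) = -4.645, v = y - alpha*grad = -1.3807
  prox(v) = soft_thresh(-1.3807, 0.7574) = -0.6233
Iteration 2: beta = 0.3333, y = -0.6233 + 0.3333*(-0.6233 + 2.8225) = 0.1097
  grad(y) = 1.2195, v = y - alpha*grad = -0.2688
  prox(v) = soft_thresh(-0.2688, 0.7574) = 0.0
Iteration 3: beta = 0.5, y = 0.0 + 0.5*(0.0 + 0.6233) = 0.3117
  grad(y) = 1.6233, v = y - alpha*grad = -0.1922
  prox(v) = soft_thresh(-0.1922, 0.7574) = 0.0
f(x_3) = 1*0.0^2 + 1*0.0 + 2.44*|0.0| = 0.0


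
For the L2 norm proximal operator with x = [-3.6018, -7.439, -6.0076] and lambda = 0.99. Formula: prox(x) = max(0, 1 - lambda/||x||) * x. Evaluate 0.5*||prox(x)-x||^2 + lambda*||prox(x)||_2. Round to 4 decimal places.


Step 1: Compute ||x||.
||x|| = 10.2178
Step 2: Compute scaling factor.
scale = max(0, 1 - 0.99/10.2178) = 0.9031
Step 3: prox(x) = [-3.2528, -6.7182, -5.4255]
||prox(x)|| = 9.2278
Step 4: Proximal objective.
0.5*||prox-x||^2 = 0.4901
lambda*||prox|| = 9.1355
Total = 9.6255


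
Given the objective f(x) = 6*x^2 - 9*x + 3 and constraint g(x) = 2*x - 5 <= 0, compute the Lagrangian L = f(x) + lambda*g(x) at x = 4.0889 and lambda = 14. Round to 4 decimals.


Step 1: Evaluate f(x).
f(4.0889) = 6*4.0889^2 - 9*4.0889 + 3 = 66.5145
Step 2: Evaluate g(x).
g(4.0889) = 2*4.0889 - 5 = 3.1778
Step 3: Compute Lagrangian.
L = 66.5145 + 14*3.1778 = 111.0037


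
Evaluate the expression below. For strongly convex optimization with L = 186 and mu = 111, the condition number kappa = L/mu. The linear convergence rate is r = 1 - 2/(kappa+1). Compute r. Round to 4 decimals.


Step 1: Compute the condition number.
kappa = L/mu = 186/111 = 1.6757
Step 2: Compute the convergence rate.
r = 1 - 2/(kappa + 1) = 1 - 2*mu/(L + mu) = (L - mu)/(L + mu) = 75/297 = 0.2525


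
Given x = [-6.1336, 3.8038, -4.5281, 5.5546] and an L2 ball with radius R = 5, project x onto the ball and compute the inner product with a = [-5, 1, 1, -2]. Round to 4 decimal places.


Step 1: Compute ||x|| (intermediates to 6 decimals).
||x|| = sqrt((-6.1336)^2 + 3.8038^2 + (-4.5281)^2 + 5.5546^2) = 10.1709
Step 2: Project.
Since ||x|| > R, scale = R/||x|| = 5/10.1709 = 0.491599, proj(x) = scale * x
proj(x) = [-3.015272, 1.869944, -2.226009, 2.730636]
Step 3: Dot product.
a^T * proj(x) = -5*(-3.015272) + 1*1.869944 + 1*(-2.226009) - 2*2.730636 = 9.259


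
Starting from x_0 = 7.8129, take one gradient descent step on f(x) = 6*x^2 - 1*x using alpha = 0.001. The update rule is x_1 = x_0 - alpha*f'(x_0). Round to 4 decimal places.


We compute the gradient at x_0 and apply the update.
f'(x) = 12*x - 1
f'(7.8129) = 12*7.8129 - 1 = 92.7548
x_1 = 7.8129 - 0.001*92.7548 = 7.7201


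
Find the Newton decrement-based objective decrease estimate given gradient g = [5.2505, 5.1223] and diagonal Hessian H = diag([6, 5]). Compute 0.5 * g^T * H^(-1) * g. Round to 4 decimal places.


Step 1: H is diagonal, so H^(-1) * g = [0.8751, 1.0245].
Step 2: g^T H^(-1) g = sum_i g_i^2 / H_ii
  = (5.2505)^2/6 + (5.1223)^2/5
  = 4.5946 + 5.2476 = 9.8422
Step 3: Objective decrease = 0.5 * g^T H^(-1) g = 4.9211
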